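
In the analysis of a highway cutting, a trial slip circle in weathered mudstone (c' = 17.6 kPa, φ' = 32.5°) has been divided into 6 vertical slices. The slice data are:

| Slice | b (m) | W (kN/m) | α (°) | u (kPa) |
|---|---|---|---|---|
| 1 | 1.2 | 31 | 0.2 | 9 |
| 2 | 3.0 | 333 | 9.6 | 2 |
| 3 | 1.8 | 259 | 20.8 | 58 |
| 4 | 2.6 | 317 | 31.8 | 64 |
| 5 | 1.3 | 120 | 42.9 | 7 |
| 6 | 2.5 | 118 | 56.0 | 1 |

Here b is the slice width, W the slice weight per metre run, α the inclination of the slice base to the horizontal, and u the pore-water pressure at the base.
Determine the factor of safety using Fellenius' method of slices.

FS = 1.43

Ordinary method of slices: FS = Σ[c'·Δl_i + (W_i cosα_i − u_i·Δl_i)·tanφ'] / Σ W_i sinα_i, with Δl_i = b_i / cosα_i.
Slice 1: Δl = 1.2/cos0.2° = 1.200 m; N'_1 = 31·cos0.2° − 9·1.200 = 20.2; c'Δl = 21.12; W sinα = 0.1
Slice 2: Δl = 3.0/cos9.6° = 3.043 m; N'_2 = 333·cos9.6° − 2·3.043 = 322.3; c'Δl = 53.55; W sinα = 55.5
Slice 3: Δl = 1.8/cos20.8° = 1.925 m; N'_3 = 259·cos20.8° − 58·1.925 = 130.4; c'Δl = 33.89; W sinα = 92.0
Slice 4: Δl = 2.6/cos31.8° = 3.059 m; N'_4 = 317·cos31.8° − 64·3.059 = 73.6; c'Δl = 53.84; W sinα = 167.0
Slice 5: Δl = 1.3/cos42.9° = 1.775 m; N'_5 = 120·cos42.9° − 7·1.775 = 75.5; c'Δl = 31.23; W sinα = 81.7
Slice 6: Δl = 2.5/cos56.0° = 4.471 m; N'_6 = 118·cos56.0° − 1·4.471 = 61.5; c'Δl = 78.68; W sinα = 97.8
Σc'Δl = 272.3 kN/m; ΣN' = 683.5 kN/m; ΣW sinα = 494.2 kN/m
Resisting = 272.3 + 683.5·tan32.5° = 272.3 + 435.4 = 707.8 kN/m
FS = 707.8 / 494.2 = 1.432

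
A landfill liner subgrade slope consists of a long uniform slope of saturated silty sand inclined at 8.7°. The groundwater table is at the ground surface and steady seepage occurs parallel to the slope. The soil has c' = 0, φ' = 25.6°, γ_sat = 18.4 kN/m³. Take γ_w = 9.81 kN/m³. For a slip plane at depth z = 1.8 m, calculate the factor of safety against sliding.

With seepage parallel to the slope and the water table at the surface, the effective normal stress on the slip plane uses the buoyant unit weight γ' = γ_sat − γ_w while the driving shear stress uses γ_sat:
FS = [c' + γ' z cos²β tanφ'] / [γ_sat z sinβ cosβ]
(For c' = 0 this reduces to FS = (γ'/γ_sat)·tanφ'/tanβ.)
γ' = 18.4 − 9.81 = 8.59 kN/m³
Numerator = 0.0 + 8.59·1.8·cos²8.7°·tan25.6° = 0.0 + 8.59·1.8·0.9771·0.4791 = 7.239 kPa
Denominator = 18.4·1.8·sin8.7°·cos8.7° = 18.4·1.8·0.1513·0.9885 = 4.952 kPa
FS = 7.239 / 4.952 = 1.462

FS = 1.46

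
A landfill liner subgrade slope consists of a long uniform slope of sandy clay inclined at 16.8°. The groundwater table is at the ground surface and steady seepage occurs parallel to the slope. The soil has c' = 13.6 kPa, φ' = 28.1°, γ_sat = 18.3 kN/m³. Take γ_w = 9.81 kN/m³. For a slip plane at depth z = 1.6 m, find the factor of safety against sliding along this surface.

With seepage parallel to the slope and the water table at the surface, the effective normal stress on the slip plane uses the buoyant unit weight γ' = γ_sat − γ_w while the driving shear stress uses γ_sat:
FS = [c' + γ' z cos²β tanφ'] / [γ_sat z sinβ cosβ]
γ' = 18.3 − 9.81 = 8.49 kN/m³
Numerator = 13.6 + 8.49·1.6·cos²16.8°·tan28.1° = 13.6 + 8.49·1.6·0.9165·0.5340 = 20.247 kPa
Denominator = 18.3·1.6·sin16.8°·cos16.8° = 18.3·1.6·0.2890·0.9573 = 8.102 kPa
FS = 20.247 / 8.102 = 2.499

FS = 2.50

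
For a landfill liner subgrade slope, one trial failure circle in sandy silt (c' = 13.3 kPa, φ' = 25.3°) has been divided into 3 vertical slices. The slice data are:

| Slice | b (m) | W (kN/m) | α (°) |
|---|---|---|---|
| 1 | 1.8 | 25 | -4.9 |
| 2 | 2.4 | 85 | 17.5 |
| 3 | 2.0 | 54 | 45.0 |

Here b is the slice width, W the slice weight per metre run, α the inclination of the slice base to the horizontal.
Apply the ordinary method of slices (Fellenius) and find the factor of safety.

Ordinary method of slices: FS = Σ[c'·Δl_i + (W_i cosα_i)·tanφ'] / Σ W_i sinα_i, with Δl_i = b_i / cosα_i.
Slice 1: Δl = 1.8/cos(-4.9°) = 1.807 m; N'_1 = 25·cos(-4.9°) = 24.9; c'Δl = 24.03; W sinα = -2.1
Slice 2: Δl = 2.4/cos17.5° = 2.516 m; N'_2 = 85·cos17.5° = 81.1; c'Δl = 33.47; W sinα = 25.6
Slice 3: Δl = 2.0/cos45.0° = 2.828 m; N'_3 = 54·cos45.0° = 38.2; c'Δl = 37.62; W sinα = 38.2
Σc'Δl = 95.1 kN/m; ΣN' = 144.2 kN/m; ΣW sinα = 61.6 kN/m
Resisting = 95.1 + 144.2·tan25.3° = 95.1 + 68.1 = 163.3 kN/m
FS = 163.3 / 61.6 = 2.650

FS = 2.65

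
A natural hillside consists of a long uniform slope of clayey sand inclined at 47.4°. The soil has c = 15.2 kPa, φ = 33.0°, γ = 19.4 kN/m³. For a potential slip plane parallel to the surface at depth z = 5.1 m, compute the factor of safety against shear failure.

FS = 0.91

For an infinite slope with a slip plane parallel to the surface (no pore pressure): FS = [c + γz cos²β tanφ] / [γz sinβ cosβ].
γz = 19.4·5.1 = 98.94 kN/m²
Numerator = 15.2 + 98.94·cos²47.4°·tan33.0° = 15.2 + 98.94·0.4582·0.6494 = 44.638 kPa
Denominator = 98.94·sin47.4°·cos47.4° = 98.94·0.7361·0.6769 = 49.297 kPa
FS = 44.638 / 49.297 = 0.905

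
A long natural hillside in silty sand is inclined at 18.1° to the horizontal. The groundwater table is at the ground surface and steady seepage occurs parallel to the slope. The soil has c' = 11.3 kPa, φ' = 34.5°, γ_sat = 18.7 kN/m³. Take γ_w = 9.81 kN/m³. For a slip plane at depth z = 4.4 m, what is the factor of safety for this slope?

FS = 1.46

With seepage parallel to the slope and the water table at the surface, the effective normal stress on the slip plane uses the buoyant unit weight γ' = γ_sat − γ_w while the driving shear stress uses γ_sat:
FS = [c' + γ' z cos²β tanφ'] / [γ_sat z sinβ cosβ]
γ' = 18.7 − 9.81 = 8.89 kN/m³
Numerator = 11.3 + 8.89·4.4·cos²18.1°·tan34.5° = 11.3 + 8.89·4.4·0.9035·0.6873 = 35.589 kPa
Denominator = 18.7·4.4·sin18.1°·cos18.1° = 18.7·4.4·0.3107·0.9505 = 24.298 kPa
FS = 35.589 / 24.298 = 1.465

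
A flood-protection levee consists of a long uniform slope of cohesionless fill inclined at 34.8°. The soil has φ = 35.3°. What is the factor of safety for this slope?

For a dry cohesionless infinite slope the factor of safety is FS = tanφ / tanβ.
FS = tan35.3° / tan34.8° = 0.7080 / 0.6950 = 1.019

FS = 1.02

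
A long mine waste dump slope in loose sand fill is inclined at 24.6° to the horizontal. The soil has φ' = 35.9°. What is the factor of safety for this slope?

For a dry cohesionless infinite slope the factor of safety is FS = tanφ' / tanβ.
FS = tan35.9° / tan24.6° = 0.7239 / 0.4578 = 1.581

FS = 1.58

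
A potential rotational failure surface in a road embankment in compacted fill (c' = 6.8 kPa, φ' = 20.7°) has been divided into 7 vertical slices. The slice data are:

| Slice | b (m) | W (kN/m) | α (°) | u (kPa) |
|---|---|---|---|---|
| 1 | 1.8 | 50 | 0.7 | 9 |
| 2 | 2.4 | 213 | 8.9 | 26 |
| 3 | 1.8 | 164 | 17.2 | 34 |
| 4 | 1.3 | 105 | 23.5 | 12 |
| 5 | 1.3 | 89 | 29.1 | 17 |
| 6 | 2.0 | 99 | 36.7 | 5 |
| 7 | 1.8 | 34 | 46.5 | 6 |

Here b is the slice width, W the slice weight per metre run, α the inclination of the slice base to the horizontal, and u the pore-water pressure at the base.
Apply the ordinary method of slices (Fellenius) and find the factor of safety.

FS = 1.11

Ordinary method of slices: FS = Σ[c'·Δl_i + (W_i cosα_i − u_i·Δl_i)·tanφ'] / Σ W_i sinα_i, with Δl_i = b_i / cosα_i.
Slice 1: Δl = 1.8/cos0.7° = 1.800 m; N'_1 = 50·cos0.7° − 9·1.800 = 33.8; c'Δl = 12.24; W sinα = 0.6
Slice 2: Δl = 2.4/cos8.9° = 2.429 m; N'_2 = 213·cos8.9° − 26·2.429 = 147.3; c'Δl = 16.52; W sinα = 33.0
Slice 3: Δl = 1.8/cos17.2° = 1.884 m; N'_3 = 164·cos17.2° − 34·1.884 = 92.6; c'Δl = 12.81; W sinα = 48.5
Slice 4: Δl = 1.3/cos23.5° = 1.418 m; N'_4 = 105·cos23.5° − 12·1.418 = 79.3; c'Δl = 9.64; W sinα = 41.9
Slice 5: Δl = 1.3/cos29.1° = 1.488 m; N'_5 = 89·cos29.1° − 17·1.488 = 52.5; c'Δl = 10.12; W sinα = 43.3
Slice 6: Δl = 2.0/cos36.7° = 2.494 m; N'_6 = 99·cos36.7° − 5·2.494 = 66.9; c'Δl = 16.96; W sinα = 59.2
Slice 7: Δl = 1.8/cos46.5° = 2.615 m; N'_7 = 34·cos46.5° − 6·2.615 = 7.7; c'Δl = 17.78; W sinα = 24.7
Σc'Δl = 96.1 kN/m; ΣN' = 480.0 kN/m; ΣW sinα = 251.0 kN/m
Resisting = 96.1 + 480.0·tan20.7° = 96.1 + 181.4 = 277.5 kN/m
FS = 277.5 / 251.0 = 1.105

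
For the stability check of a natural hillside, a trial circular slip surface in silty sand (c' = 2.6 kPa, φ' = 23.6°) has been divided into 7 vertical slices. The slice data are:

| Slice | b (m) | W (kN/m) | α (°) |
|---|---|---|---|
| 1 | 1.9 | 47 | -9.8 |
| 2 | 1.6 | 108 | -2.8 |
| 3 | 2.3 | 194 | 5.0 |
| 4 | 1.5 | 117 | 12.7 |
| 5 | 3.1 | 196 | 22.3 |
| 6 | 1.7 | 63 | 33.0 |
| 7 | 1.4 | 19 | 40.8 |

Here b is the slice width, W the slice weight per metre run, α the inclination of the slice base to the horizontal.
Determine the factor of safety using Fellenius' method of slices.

FS = 2.31

Ordinary method of slices: FS = Σ[c'·Δl_i + (W_i cosα_i)·tanφ'] / Σ W_i sinα_i, with Δl_i = b_i / cosα_i.
Slice 1: Δl = 1.9/cos(-9.8°) = 1.928 m; N'_1 = 47·cos(-9.8°) = 46.3; c'Δl = 5.01; W sinα = -8.0
Slice 2: Δl = 1.6/cos(-2.8°) = 1.602 m; N'_2 = 108·cos(-2.8°) = 107.9; c'Δl = 4.16; W sinα = -5.3
Slice 3: Δl = 2.3/cos5.0° = 2.309 m; N'_3 = 194·cos5.0° = 193.3; c'Δl = 6.00; W sinα = 16.9
Slice 4: Δl = 1.5/cos12.7° = 1.538 m; N'_4 = 117·cos12.7° = 114.1; c'Δl = 4.00; W sinα = 25.7
Slice 5: Δl = 3.1/cos22.3° = 3.351 m; N'_5 = 196·cos22.3° = 181.3; c'Δl = 8.71; W sinα = 74.4
Slice 6: Δl = 1.7/cos33.0° = 2.027 m; N'_6 = 63·cos33.0° = 52.8; c'Δl = 5.27; W sinα = 34.3
Slice 7: Δl = 1.4/cos40.8° = 1.849 m; N'_7 = 19·cos40.8° = 14.4; c'Δl = 4.81; W sinα = 12.4
Σc'Δl = 38.0 kN/m; ΣN' = 710.1 kN/m; ΣW sinα = 150.5 kN/m
Resisting = 38.0 + 710.1·tan23.6° = 38.0 + 310.3 = 348.2 kN/m
FS = 348.2 / 150.5 = 2.314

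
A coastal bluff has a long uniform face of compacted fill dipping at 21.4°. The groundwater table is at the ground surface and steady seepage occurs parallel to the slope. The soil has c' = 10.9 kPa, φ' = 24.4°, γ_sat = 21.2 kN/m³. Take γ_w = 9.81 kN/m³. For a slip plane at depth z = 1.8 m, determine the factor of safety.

With seepage parallel to the slope and the water table at the surface, the effective normal stress on the slip plane uses the buoyant unit weight γ' = γ_sat − γ_w while the driving shear stress uses γ_sat:
FS = [c' + γ' z cos²β tanφ'] / [γ_sat z sinβ cosβ]
γ' = 21.2 − 9.81 = 11.39 kN/m³
Numerator = 10.9 + 11.39·1.8·cos²21.4°·tan24.4° = 10.9 + 11.39·1.8·0.8669·0.4536 = 18.962 kPa
Denominator = 21.2·1.8·sin21.4°·cos21.4° = 21.2·1.8·0.3649·0.9311 = 12.964 kPa
FS = 18.962 / 12.964 = 1.463

FS = 1.46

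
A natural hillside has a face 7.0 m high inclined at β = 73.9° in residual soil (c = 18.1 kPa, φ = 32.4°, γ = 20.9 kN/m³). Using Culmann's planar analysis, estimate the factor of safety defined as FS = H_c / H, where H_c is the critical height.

H_c = (4c/γ) · sinβ cosφ / [1 − cos(β − φ)]
    = (4·18.1/20.9) · sin73.9°·cos32.4° / [1 − cos41.5°]
    = 3.464 · 0.8112 / 0.2510 = 11.19 m
FS = H_c / H = 11.19 / 7.0 = 1.599

FS = 1.60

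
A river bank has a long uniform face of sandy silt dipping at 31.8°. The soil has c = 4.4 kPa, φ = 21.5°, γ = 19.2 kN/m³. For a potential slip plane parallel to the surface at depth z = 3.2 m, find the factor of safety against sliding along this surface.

FS = 0.80

For an infinite slope with a slip plane parallel to the surface (no pore pressure): FS = [c + γz cos²β tanφ] / [γz sinβ cosβ].
γz = 19.2·3.2 = 61.44 kN/m²
Numerator = 4.4 + 61.44·cos²31.8°·tan21.5° = 4.4 + 61.44·0.7223·0.3939 = 21.881 kPa
Denominator = 61.44·sin31.8°·cos31.8° = 61.44·0.5270·0.8499 = 27.516 kPa
FS = 21.881 / 27.516 = 0.795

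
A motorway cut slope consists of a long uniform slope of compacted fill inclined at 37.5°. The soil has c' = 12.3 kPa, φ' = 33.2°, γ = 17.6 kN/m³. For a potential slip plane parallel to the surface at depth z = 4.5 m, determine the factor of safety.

For an infinite slope with a slip plane parallel to the surface (no pore pressure): FS = [c' + γz cos²β tanφ'] / [γz sinβ cosβ].
γz = 17.6·4.5 = 79.20 kN/m²
Numerator = 12.3 + 79.20·cos²37.5°·tan33.2° = 12.3 + 79.20·0.6294·0.6544 = 44.920 kPa
Denominator = 79.20·sin37.5°·cos37.5° = 79.20·0.6088·0.7934 = 38.251 kPa
FS = 44.920 / 38.251 = 1.174

FS = 1.17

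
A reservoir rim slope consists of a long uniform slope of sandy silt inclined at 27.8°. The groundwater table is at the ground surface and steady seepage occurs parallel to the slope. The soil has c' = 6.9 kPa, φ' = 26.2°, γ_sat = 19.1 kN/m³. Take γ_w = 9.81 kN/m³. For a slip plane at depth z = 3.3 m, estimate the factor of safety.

With seepage parallel to the slope and the water table at the surface, the effective normal stress on the slip plane uses the buoyant unit weight γ' = γ_sat − γ_w while the driving shear stress uses γ_sat:
FS = [c' + γ' z cos²β tanφ'] / [γ_sat z sinβ cosβ]
γ' = 19.1 − 9.81 = 9.29 kN/m³
Numerator = 6.9 + 9.29·3.3·cos²27.8°·tan26.2° = 6.9 + 9.29·3.3·0.7825·0.4921 = 18.704 kPa
Denominator = 19.1·3.3·sin27.8°·cos27.8° = 19.1·3.3·0.4664·0.8846 = 26.003 kPa
FS = 18.704 / 26.003 = 0.719

FS = 0.72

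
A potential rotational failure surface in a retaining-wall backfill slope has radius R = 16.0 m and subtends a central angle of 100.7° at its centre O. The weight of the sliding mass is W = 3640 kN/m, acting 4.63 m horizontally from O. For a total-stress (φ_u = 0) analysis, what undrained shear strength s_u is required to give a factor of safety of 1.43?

s_u = 53.6 kPa

FS = s_u·L_a·R / (W·d), so s_u = FS·W·d / (L_a·R).
Arc length L_a = R·θ = 16.0·(100.7°·π/180) = 16.0·1.7575 = 28.12 m
s_u = 1.43·3640·4.63 / (28.12·16.0) = 24100.1 / 449.93 = 53.56 kPa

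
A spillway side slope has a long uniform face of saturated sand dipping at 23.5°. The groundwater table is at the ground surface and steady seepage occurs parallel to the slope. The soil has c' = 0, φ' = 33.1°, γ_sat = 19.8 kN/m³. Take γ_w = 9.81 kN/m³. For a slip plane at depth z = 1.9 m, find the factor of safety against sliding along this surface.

With seepage parallel to the slope and the water table at the surface, the effective normal stress on the slip plane uses the buoyant unit weight γ' = γ_sat − γ_w while the driving shear stress uses γ_sat:
FS = [c' + γ' z cos²β tanφ'] / [γ_sat z sinβ cosβ]
(For c' = 0 this reduces to FS = (γ'/γ_sat)·tanφ'/tanβ.)
γ' = 19.8 − 9.81 = 9.99 kN/m³
Numerator = 0.0 + 9.99·1.9·cos²23.5°·tan33.1° = 0.0 + 9.99·1.9·0.8410·0.6519 = 10.406 kPa
Denominator = 19.8·1.9·sin23.5°·cos23.5° = 19.8·1.9·0.3987·0.9171 = 13.757 kPa
FS = 10.406 / 13.757 = 0.756

FS = 0.76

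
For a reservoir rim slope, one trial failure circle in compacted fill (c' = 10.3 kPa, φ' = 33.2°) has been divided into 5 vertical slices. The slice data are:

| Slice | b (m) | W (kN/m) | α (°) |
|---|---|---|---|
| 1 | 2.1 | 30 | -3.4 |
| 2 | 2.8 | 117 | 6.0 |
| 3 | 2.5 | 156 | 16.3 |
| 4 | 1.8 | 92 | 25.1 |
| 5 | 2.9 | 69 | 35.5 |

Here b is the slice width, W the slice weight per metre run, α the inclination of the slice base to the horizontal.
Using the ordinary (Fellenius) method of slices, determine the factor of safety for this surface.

Ordinary method of slices: FS = Σ[c'·Δl_i + (W_i cosα_i)·tanφ'] / Σ W_i sinα_i, with Δl_i = b_i / cosα_i.
Slice 1: Δl = 2.1/cos(-3.4°) = 2.104 m; N'_1 = 30·cos(-3.4°) = 29.9; c'Δl = 21.67; W sinα = -1.8
Slice 2: Δl = 2.8/cos6.0° = 2.815 m; N'_2 = 117·cos6.0° = 116.4; c'Δl = 29.00; W sinα = 12.2
Slice 3: Δl = 2.5/cos16.3° = 2.605 m; N'_3 = 156·cos16.3° = 149.7; c'Δl = 26.83; W sinα = 43.8
Slice 4: Δl = 1.8/cos25.1° = 1.988 m; N'_4 = 92·cos25.1° = 83.3; c'Δl = 20.47; W sinα = 39.0
Slice 5: Δl = 2.9/cos35.5° = 3.562 m; N'_5 = 69·cos35.5° = 56.2; c'Δl = 36.69; W sinα = 40.1
Σc'Δl = 134.7 kN/m; ΣN' = 435.5 kN/m; ΣW sinα = 133.3 kN/m
Resisting = 134.7 + 435.5·tan33.2° = 134.7 + 285.0 = 419.7 kN/m
FS = 419.7 / 133.3 = 3.148

FS = 3.15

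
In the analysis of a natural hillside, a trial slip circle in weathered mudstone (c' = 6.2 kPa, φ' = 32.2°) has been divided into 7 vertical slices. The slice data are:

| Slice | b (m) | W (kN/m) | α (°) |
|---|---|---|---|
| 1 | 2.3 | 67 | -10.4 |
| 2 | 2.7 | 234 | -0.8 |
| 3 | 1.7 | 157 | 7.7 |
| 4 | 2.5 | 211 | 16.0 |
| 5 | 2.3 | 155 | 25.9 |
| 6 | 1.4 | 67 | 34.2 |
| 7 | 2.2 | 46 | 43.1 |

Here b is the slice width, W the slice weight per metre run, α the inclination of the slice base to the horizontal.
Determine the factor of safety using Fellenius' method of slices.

Ordinary method of slices: FS = Σ[c'·Δl_i + (W_i cosα_i)·tanφ'] / Σ W_i sinα_i, with Δl_i = b_i / cosα_i.
Slice 1: Δl = 2.3/cos(-10.4°) = 2.338 m; N'_1 = 67·cos(-10.4°) = 65.9; c'Δl = 14.50; W sinα = -12.1
Slice 2: Δl = 2.7/cos(-0.8°) = 2.700 m; N'_2 = 234·cos(-0.8°) = 234.0; c'Δl = 16.74; W sinα = -3.3
Slice 3: Δl = 1.7/cos7.7° = 1.715 m; N'_3 = 157·cos7.7° = 155.6; c'Δl = 10.64; W sinα = 21.0
Slice 4: Δl = 2.5/cos16.0° = 2.601 m; N'_4 = 211·cos16.0° = 202.8; c'Δl = 16.12; W sinα = 58.2
Slice 5: Δl = 2.3/cos25.9° = 2.557 m; N'_5 = 155·cos25.9° = 139.4; c'Δl = 15.85; W sinα = 67.7
Slice 6: Δl = 1.4/cos34.2° = 1.693 m; N'_6 = 67·cos34.2° = 55.4; c'Δl = 10.49; W sinα = 37.7
Slice 7: Δl = 2.2/cos43.1° = 3.013 m; N'_7 = 46·cos43.1° = 33.6; c'Δl = 18.68; W sinα = 31.4
Σc'Δl = 103.0 kN/m; ΣN' = 886.7 kN/m; ΣW sinα = 200.6 kN/m
Resisting = 103.0 + 886.7·tan32.2° = 103.0 + 558.4 = 661.4 kN/m
FS = 661.4 / 200.6 = 3.297

FS = 3.30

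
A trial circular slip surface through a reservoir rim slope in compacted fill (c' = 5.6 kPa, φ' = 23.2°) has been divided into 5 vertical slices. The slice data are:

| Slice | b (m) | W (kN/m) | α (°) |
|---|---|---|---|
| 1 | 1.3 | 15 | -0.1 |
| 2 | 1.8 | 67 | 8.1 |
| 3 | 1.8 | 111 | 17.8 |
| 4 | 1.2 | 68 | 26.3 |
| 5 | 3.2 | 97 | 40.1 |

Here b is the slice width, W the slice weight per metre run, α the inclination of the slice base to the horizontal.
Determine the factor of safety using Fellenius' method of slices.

FS = 1.45

Ordinary method of slices: FS = Σ[c'·Δl_i + (W_i cosα_i)·tanφ'] / Σ W_i sinα_i, with Δl_i = b_i / cosα_i.
Slice 1: Δl = 1.3/cos(-0.1°) = 1.300 m; N'_1 = 15·cos(-0.1°) = 15.0; c'Δl = 7.28; W sinα = -0.0
Slice 2: Δl = 1.8/cos8.1° = 1.818 m; N'_2 = 67·cos8.1° = 66.3; c'Δl = 10.18; W sinα = 9.4
Slice 3: Δl = 1.8/cos17.8° = 1.890 m; N'_3 = 111·cos17.8° = 105.7; c'Δl = 10.59; W sinα = 33.9
Slice 4: Δl = 1.2/cos26.3° = 1.339 m; N'_4 = 68·cos26.3° = 61.0; c'Δl = 7.50; W sinα = 30.1
Slice 5: Δl = 3.2/cos40.1° = 4.183 m; N'_5 = 97·cos40.1° = 74.2; c'Δl = 23.43; W sinα = 62.5
Σc'Δl = 59.0 kN/m; ΣN' = 322.2 kN/m; ΣW sinα = 136.0 kN/m
Resisting = 59.0 + 322.2·tan23.2° = 59.0 + 138.1 = 197.1 kN/m
FS = 197.1 / 136.0 = 1.449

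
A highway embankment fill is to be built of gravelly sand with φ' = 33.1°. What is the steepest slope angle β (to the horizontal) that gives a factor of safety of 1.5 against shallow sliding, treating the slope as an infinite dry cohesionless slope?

For an infinite dry cohesionless slope FS = tanφ'/tanβ, so tanβ = tanφ' / FS.
tanβ = tan33.1° / 1.5 = 0.6519 / 1.5 = 0.4346
β = arctan(0.4346) = 23.49°

β = 23.5°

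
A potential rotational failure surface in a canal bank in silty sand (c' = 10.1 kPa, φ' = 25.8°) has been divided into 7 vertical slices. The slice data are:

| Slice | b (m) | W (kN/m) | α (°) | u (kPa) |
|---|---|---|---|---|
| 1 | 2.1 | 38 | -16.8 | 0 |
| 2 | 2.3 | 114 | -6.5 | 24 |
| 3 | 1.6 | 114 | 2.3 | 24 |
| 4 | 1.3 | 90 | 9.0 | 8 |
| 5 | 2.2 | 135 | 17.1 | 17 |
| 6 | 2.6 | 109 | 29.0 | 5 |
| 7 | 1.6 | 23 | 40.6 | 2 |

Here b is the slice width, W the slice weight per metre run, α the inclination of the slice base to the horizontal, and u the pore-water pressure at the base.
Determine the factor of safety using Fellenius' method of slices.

FS = 3.50

Ordinary method of slices: FS = Σ[c'·Δl_i + (W_i cosα_i − u_i·Δl_i)·tanφ'] / Σ W_i sinα_i, with Δl_i = b_i / cosα_i.
Slice 1: Δl = 2.1/cos(-16.8°) = 2.194 m; N'_1 = 38·cos(-16.8°) − 0·2.194 = 36.4; c'Δl = 22.16; W sinα = -11.0
Slice 2: Δl = 2.3/cos(-6.5°) = 2.315 m; N'_2 = 114·cos(-6.5°) − 24·2.315 = 57.7; c'Δl = 23.38; W sinα = -12.9
Slice 3: Δl = 1.6/cos2.3° = 1.601 m; N'_3 = 114·cos2.3° − 24·1.601 = 75.5; c'Δl = 16.17; W sinα = 4.6
Slice 4: Δl = 1.3/cos9.0° = 1.316 m; N'_4 = 90·cos9.0° − 8·1.316 = 78.4; c'Δl = 13.29; W sinα = 14.1
Slice 5: Δl = 2.2/cos17.1° = 2.302 m; N'_5 = 135·cos17.1° − 17·2.302 = 89.9; c'Δl = 23.25; W sinα = 39.7
Slice 6: Δl = 2.6/cos29.0° = 2.973 m; N'_6 = 109·cos29.0° − 5·2.973 = 80.5; c'Δl = 30.02; W sinα = 52.8
Slice 7: Δl = 1.6/cos40.6° = 2.107 m; N'_7 = 23·cos40.6° − 2·2.107 = 13.2; c'Δl = 21.28; W sinα = 15.0
Σc'Δl = 149.6 kN/m; ΣN' = 431.5 kN/m; ΣW sinα = 102.3 kN/m
Resisting = 149.6 + 431.5·tan25.8° = 149.6 + 208.6 = 358.2 kN/m
FS = 358.2 / 102.3 = 3.502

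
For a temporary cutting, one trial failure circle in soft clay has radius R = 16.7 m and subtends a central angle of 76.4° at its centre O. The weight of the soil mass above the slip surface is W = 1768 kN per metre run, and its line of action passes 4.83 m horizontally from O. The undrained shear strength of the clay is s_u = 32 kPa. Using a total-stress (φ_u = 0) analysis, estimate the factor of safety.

FS = 1.39

Taking moments about the centre O, the resisting moment is provided by the undrained shear strength acting along the arc:
Arc length L_a = R·θ = 16.7·(76.4°·π/180) = 16.7·1.3334 = 22.27 m
M_R = s_u·L_a·R = 32·22.27·16.7 = 11900.2 kN·m/m
M_D = W·d = 1768·4.83 = 8539.4 kN·m/m
FS = M_R / M_D = 11900.2 / 8539.4 = 1.394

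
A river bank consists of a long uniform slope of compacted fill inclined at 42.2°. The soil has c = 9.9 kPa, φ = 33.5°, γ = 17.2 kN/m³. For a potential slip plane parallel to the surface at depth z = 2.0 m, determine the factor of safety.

For an infinite slope with a slip plane parallel to the surface (no pore pressure): FS = [c + γz cos²β tanφ] / [γz sinβ cosβ].
γz = 17.2·2.0 = 34.40 kN/m²
Numerator = 9.9 + 34.40·cos²42.2°·tan33.5° = 9.9 + 34.40·0.5488·0.6619 = 22.395 kPa
Denominator = 34.40·sin42.2°·cos42.2° = 34.40·0.6717·0.7408 = 17.118 kPa
FS = 22.395 / 17.118 = 1.308

FS = 1.31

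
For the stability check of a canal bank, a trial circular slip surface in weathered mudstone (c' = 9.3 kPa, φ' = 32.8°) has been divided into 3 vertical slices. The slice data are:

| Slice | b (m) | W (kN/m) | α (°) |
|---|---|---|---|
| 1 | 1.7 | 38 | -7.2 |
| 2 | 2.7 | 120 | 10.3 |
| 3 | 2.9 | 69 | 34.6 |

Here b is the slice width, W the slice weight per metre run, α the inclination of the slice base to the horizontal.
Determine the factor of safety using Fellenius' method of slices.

FS = 3.78

Ordinary method of slices: FS = Σ[c'·Δl_i + (W_i cosα_i)·tanφ'] / Σ W_i sinα_i, with Δl_i = b_i / cosα_i.
Slice 1: Δl = 1.7/cos(-7.2°) = 1.714 m; N'_1 = 38·cos(-7.2°) = 37.7; c'Δl = 15.94; W sinα = -4.8
Slice 2: Δl = 2.7/cos10.3° = 2.744 m; N'_2 = 120·cos10.3° = 118.1; c'Δl = 25.52; W sinα = 21.5
Slice 3: Δl = 2.9/cos34.6° = 3.523 m; N'_3 = 69·cos34.6° = 56.8; c'Δl = 32.76; W sinα = 39.2
Σc'Δl = 74.2 kN/m; ΣN' = 212.6 kN/m; ΣW sinα = 55.9 kN/m
Resisting = 74.2 + 212.6·tan32.8° = 74.2 + 137.0 = 211.2 kN/m
FS = 211.2 / 55.9 = 3.780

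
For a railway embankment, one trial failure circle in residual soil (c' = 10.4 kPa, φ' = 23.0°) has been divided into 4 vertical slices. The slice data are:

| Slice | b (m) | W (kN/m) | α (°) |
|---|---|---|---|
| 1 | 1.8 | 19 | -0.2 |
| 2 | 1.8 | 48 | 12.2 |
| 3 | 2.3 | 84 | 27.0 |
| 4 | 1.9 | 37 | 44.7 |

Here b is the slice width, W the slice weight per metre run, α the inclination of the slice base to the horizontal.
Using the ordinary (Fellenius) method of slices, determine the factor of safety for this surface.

Ordinary method of slices: FS = Σ[c'·Δl_i + (W_i cosα_i)·tanφ'] / Σ W_i sinα_i, with Δl_i = b_i / cosα_i.
Slice 1: Δl = 1.8/cos(-0.2°) = 1.800 m; N'_1 = 19·cos(-0.2°) = 19.0; c'Δl = 18.72; W sinα = -0.1
Slice 2: Δl = 1.8/cos12.2° = 1.842 m; N'_2 = 48·cos12.2° = 46.9; c'Δl = 19.15; W sinα = 10.1
Slice 3: Δl = 2.3/cos27.0° = 2.581 m; N'_3 = 84·cos27.0° = 74.8; c'Δl = 26.85; W sinα = 38.1
Slice 4: Δl = 1.9/cos44.7° = 2.673 m; N'_4 = 37·cos44.7° = 26.3; c'Δl = 27.80; W sinα = 26.0
Σc'Δl = 92.5 kN/m; ΣN' = 167.1 kN/m; ΣW sinα = 74.2 kN/m
Resisting = 92.5 + 167.1·tan23.0° = 92.5 + 70.9 = 163.4 kN/m
FS = 163.4 / 74.2 = 2.201

FS = 2.20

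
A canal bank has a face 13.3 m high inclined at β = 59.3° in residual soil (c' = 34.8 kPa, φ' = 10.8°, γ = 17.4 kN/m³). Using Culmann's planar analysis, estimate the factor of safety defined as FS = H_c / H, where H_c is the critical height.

H_c = (4c'/γ) · sinβ cosφ' / [1 − cos(β − φ')]
    = (4·34.8/17.4) · sin59.3°·cos10.8° / [1 − cos48.5°]
    = 8.000 · 0.8446 / 0.3374 = 20.03 m
FS = H_c / H = 20.03 / 13.3 = 1.506

FS = 1.51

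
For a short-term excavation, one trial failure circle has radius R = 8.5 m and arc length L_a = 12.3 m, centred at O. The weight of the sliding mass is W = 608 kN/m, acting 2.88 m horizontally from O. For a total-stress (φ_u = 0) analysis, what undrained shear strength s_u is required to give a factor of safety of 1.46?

FS = s_u·L_a·R / (W·d), so s_u = FS·W·d / (L_a·R).
s_u = 1.46·608·2.88 / (12.30·8.5) = 2556.5 / 104.55 = 24.45 kPa

s_u = 24.5 kPa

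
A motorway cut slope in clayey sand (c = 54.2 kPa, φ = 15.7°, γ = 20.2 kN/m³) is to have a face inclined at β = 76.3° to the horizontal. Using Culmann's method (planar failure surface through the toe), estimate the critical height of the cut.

Culmann's analysis gives the critical failure plane at α_cr = (β + φ)/2 = (76.3 + 15.7)/2 = 46.0°, and the critical height
H_c = (4c/γ) · sinβ cosφ / [1 − cos(β − φ)]
    = (4·54.2/20.2) · sin76.3°·cos15.7° / [1 − cos(60.6°)]
    = 10.733 · 0.9715·0.9627 / [1 − 0.4909]
    = 10.733 · 0.9353 / 0.5091
    = 19.72 m

H_c = 19.72 m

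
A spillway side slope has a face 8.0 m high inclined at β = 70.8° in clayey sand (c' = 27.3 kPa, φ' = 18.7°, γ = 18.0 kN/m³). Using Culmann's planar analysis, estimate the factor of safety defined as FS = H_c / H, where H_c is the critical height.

H_c = (4c'/γ) · sinβ cosφ' / [1 − cos(β − φ')]
    = (4·27.3/18.0) · sin70.8°·cos18.7° / [1 − cos52.1°]
    = 6.067 · 0.8945 / 0.3857 = 14.07 m
FS = H_c / H = 14.07 / 8.0 = 1.759

FS = 1.76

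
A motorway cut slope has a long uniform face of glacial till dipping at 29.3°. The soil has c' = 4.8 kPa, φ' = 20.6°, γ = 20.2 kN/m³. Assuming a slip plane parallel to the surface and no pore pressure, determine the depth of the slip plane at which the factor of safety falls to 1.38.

z = 0.78 m

Setting FS = 1.38 in FS = [c' + γz cos²β tanφ'] / [γz sinβ cosβ] and solving for z:
z = c' / [γ cosβ (FS·sinβ − cosβ·tanφ')]
  = 4.8 / [20.2·cos29.3°·(1.38·sin29.3° − cos29.3°·tan20.6°)]
  = 4.8 / [20.2·0.8721·(1.38·0.4894 − 0.8721·0.3759)]
  = 4.8 / 6.1225 = 0.784 m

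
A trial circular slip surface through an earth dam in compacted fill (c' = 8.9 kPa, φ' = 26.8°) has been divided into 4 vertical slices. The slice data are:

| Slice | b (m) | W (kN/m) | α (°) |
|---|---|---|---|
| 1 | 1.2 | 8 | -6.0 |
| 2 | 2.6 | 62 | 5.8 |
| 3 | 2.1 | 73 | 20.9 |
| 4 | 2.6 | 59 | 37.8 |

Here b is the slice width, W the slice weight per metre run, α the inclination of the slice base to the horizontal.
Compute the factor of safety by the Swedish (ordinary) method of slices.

Ordinary method of slices: FS = Σ[c'·Δl_i + (W_i cosα_i)·tanφ'] / Σ W_i sinα_i, with Δl_i = b_i / cosα_i.
Slice 1: Δl = 1.2/cos(-6.0°) = 1.207 m; N'_1 = 8·cos(-6.0°) = 8.0; c'Δl = 10.74; W sinα = -0.8
Slice 2: Δl = 2.6/cos5.8° = 2.613 m; N'_2 = 62·cos5.8° = 61.7; c'Δl = 23.26; W sinα = 6.3
Slice 3: Δl = 2.1/cos20.9° = 2.248 m; N'_3 = 73·cos20.9° = 68.2; c'Δl = 20.01; W sinα = 26.0
Slice 4: Δl = 2.6/cos37.8° = 3.290 m; N'_4 = 59·cos37.8° = 46.6; c'Δl = 29.29; W sinα = 36.2
Σc'Δl = 83.3 kN/m; ΣN' = 184.5 kN/m; ΣW sinα = 67.6 kN/m
Resisting = 83.3 + 184.5·tan26.8° = 83.3 + 93.2 = 176.5 kN/m
FS = 176.5 / 67.6 = 2.609

FS = 2.61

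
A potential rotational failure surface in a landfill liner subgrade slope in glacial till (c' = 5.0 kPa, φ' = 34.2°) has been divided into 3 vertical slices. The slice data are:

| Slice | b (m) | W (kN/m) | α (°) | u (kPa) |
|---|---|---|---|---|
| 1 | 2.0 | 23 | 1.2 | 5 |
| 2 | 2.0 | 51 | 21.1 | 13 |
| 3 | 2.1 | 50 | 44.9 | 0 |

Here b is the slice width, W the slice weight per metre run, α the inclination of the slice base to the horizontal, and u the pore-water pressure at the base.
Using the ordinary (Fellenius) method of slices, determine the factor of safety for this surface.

Ordinary method of slices: FS = Σ[c'·Δl_i + (W_i cosα_i − u_i·Δl_i)·tanφ'] / Σ W_i sinα_i, with Δl_i = b_i / cosα_i.
Slice 1: Δl = 2.0/cos1.2° = 2.000 m; N'_1 = 23·cos1.2° − 5·2.000 = 13.0; c'Δl = 10.00; W sinα = 0.5
Slice 2: Δl = 2.0/cos21.1° = 2.144 m; N'_2 = 51·cos21.1° − 13·2.144 = 19.7; c'Δl = 10.72; W sinα = 18.4
Slice 3: Δl = 2.1/cos44.9° = 2.965 m; N'_3 = 50·cos44.9° − 0·2.965 = 35.4; c'Δl = 14.82; W sinα = 35.3
Σc'Δl = 35.5 kN/m; ΣN' = 68.1 kN/m; ΣW sinα = 54.1 kN/m
Resisting = 35.5 + 68.1·tan34.2° = 35.5 + 46.3 = 81.8 kN/m
FS = 81.8 / 54.1 = 1.512

FS = 1.51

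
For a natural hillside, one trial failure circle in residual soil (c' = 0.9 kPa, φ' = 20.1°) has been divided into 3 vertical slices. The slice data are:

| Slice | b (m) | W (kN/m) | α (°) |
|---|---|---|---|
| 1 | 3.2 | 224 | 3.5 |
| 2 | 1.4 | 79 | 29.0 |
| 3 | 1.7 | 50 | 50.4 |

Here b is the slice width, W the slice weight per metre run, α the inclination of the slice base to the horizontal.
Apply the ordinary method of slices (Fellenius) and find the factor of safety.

Ordinary method of slices: FS = Σ[c'·Δl_i + (W_i cosα_i)·tanφ'] / Σ W_i sinα_i, with Δl_i = b_i / cosα_i.
Slice 1: Δl = 3.2/cos3.5° = 3.206 m; N'_1 = 224·cos3.5° = 223.6; c'Δl = 2.89; W sinα = 13.7
Slice 2: Δl = 1.4/cos29.0° = 1.601 m; N'_2 = 79·cos29.0° = 69.1; c'Δl = 1.44; W sinα = 38.3
Slice 3: Δl = 1.7/cos50.4° = 2.667 m; N'_3 = 50·cos50.4° = 31.9; c'Δl = 2.40; W sinα = 38.5
Σc'Δl = 6.7 kN/m; ΣN' = 324.5 kN/m; ΣW sinα = 90.5 kN/m
Resisting = 6.7 + 324.5·tan20.1° = 6.7 + 118.8 = 125.5 kN/m
FS = 125.5 / 90.5 = 1.387

FS = 1.39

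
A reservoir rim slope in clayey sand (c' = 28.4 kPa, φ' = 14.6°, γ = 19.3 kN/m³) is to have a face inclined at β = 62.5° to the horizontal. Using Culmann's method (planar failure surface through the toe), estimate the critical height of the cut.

Culmann's analysis gives the critical failure plane at α_cr = (β + φ')/2 = (62.5 + 14.6)/2 = 38.5°, and the critical height
H_c = (4c'/γ) · sinβ cosφ' / [1 − cos(β − φ')]
    = (4·28.4/19.3) · sin62.5°·cos14.6° / [1 − cos(47.9°)]
    = 5.886 · 0.8870·0.9677 / [1 − 0.6704]
    = 5.886 · 0.8584 / 0.3296
    = 15.33 m

H_c = 15.33 m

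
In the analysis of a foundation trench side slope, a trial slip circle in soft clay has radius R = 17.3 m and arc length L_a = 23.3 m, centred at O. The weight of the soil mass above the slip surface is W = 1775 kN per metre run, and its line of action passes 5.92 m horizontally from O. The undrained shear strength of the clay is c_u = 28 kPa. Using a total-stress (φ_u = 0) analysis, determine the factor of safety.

Taking moments about the centre O, the resisting moment is provided by the undrained shear strength acting along the arc:
M_R = c_u·L_a·R = 28·23.30·17.3 = 11286.5 kN·m/m
M_D = W·d = 1775·5.92 = 10508.0 kN·m/m
FS = M_R / M_D = 11286.5 / 10508.0 = 1.074

FS = 1.07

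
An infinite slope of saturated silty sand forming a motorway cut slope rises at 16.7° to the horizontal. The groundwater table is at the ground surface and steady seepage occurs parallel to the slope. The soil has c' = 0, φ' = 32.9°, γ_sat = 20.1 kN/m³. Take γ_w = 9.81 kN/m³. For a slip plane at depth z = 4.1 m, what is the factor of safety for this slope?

FS = 1.10

With seepage parallel to the slope and the water table at the surface, the effective normal stress on the slip plane uses the buoyant unit weight γ' = γ_sat − γ_w while the driving shear stress uses γ_sat:
FS = [c' + γ' z cos²β tanφ'] / [γ_sat z sinβ cosβ]
(For c' = 0 this reduces to FS = (γ'/γ_sat)·tanφ'/tanβ.)
γ' = 20.1 − 9.81 = 10.29 kN/m³
Numerator = 0.0 + 10.29·4.1·cos²16.7°·tan32.9° = 0.0 + 10.29·4.1·0.9174·0.6469 = 25.040 kPa
Denominator = 20.1·4.1·sin16.7°·cos16.7° = 20.1·4.1·0.2874·0.9578 = 22.683 kPa
FS = 25.040 / 22.683 = 1.104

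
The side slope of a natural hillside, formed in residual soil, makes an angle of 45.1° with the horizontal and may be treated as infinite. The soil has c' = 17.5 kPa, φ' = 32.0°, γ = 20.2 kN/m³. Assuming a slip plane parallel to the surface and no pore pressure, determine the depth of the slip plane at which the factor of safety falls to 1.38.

Setting FS = 1.38 in FS = [c' + γz cos²β tanφ'] / [γz sinβ cosβ] and solving for z:
z = c' / [γ cosβ (FS·sinβ − cosβ·tanφ')]
  = 17.5 / [20.2·cos45.1°·(1.38·sin45.1° − cos45.1°·tan32.0°)]
  = 17.5 / [20.2·0.7059·(1.38·0.7083 − 0.7059·0.6249)]
  = 17.5 / 7.6488 = 2.288 m

z = 2.29 m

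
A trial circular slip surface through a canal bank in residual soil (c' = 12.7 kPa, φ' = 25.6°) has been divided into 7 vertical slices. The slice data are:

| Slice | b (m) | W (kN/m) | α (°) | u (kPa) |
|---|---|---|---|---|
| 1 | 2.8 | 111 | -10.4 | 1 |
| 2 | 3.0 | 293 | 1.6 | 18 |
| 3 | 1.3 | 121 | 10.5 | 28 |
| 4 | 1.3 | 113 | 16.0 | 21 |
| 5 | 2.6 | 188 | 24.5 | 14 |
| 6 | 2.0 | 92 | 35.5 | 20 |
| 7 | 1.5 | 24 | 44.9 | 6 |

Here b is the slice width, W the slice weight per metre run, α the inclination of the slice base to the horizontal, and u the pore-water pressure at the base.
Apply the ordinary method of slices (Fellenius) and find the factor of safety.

Ordinary method of slices: FS = Σ[c'·Δl_i + (W_i cosα_i − u_i·Δl_i)·tanφ'] / Σ W_i sinα_i, with Δl_i = b_i / cosα_i.
Slice 1: Δl = 2.8/cos(-10.4°) = 2.847 m; N'_1 = 111·cos(-10.4°) − 1·2.847 = 106.3; c'Δl = 36.15; W sinα = -20.0
Slice 2: Δl = 3.0/cos1.6° = 3.001 m; N'_2 = 293·cos1.6° − 18·3.001 = 238.9; c'Δl = 38.11; W sinα = 8.2
Slice 3: Δl = 1.3/cos10.5° = 1.322 m; N'_3 = 121·cos10.5° − 28·1.322 = 82.0; c'Δl = 16.79; W sinα = 22.1
Slice 4: Δl = 1.3/cos16.0° = 1.352 m; N'_4 = 113·cos16.0° − 21·1.352 = 80.2; c'Δl = 17.18; W sinα = 31.1
Slice 5: Δl = 2.6/cos24.5° = 2.857 m; N'_5 = 188·cos24.5° − 14·2.857 = 131.1; c'Δl = 36.29; W sinα = 78.0
Slice 6: Δl = 2.0/cos35.5° = 2.457 m; N'_6 = 92·cos35.5° − 20·2.457 = 25.8; c'Δl = 31.20; W sinα = 53.4
Slice 7: Δl = 1.5/cos44.9° = 2.118 m; N'_7 = 24·cos44.9° − 6·2.118 = 4.3; c'Δl = 26.89; W sinα = 16.9
Σc'Δl = 202.6 kN/m; ΣN' = 668.5 kN/m; ΣW sinα = 189.7 kN/m
Resisting = 202.6 + 668.5·tan25.6° = 202.6 + 320.3 = 522.9 kN/m
FS = 522.9 / 189.7 = 2.757

FS = 2.76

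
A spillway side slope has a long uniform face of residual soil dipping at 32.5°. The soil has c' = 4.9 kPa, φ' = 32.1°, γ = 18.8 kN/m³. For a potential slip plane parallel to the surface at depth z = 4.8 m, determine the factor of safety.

FS = 1.10

For an infinite slope with a slip plane parallel to the surface (no pore pressure): FS = [c' + γz cos²β tanφ'] / [γz sinβ cosβ].
γz = 18.8·4.8 = 90.24 kN/m²
Numerator = 4.9 + 90.24·cos²32.5°·tan32.1° = 4.9 + 90.24·0.7113·0.6273 = 45.165 kPa
Denominator = 90.24·sin32.5°·cos32.5° = 90.24·0.5373·0.8434 = 40.893 kPa
FS = 45.165 / 40.893 = 1.104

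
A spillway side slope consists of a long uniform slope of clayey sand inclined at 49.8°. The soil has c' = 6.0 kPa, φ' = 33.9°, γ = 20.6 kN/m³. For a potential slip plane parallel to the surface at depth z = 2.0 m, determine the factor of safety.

FS = 0.86

For an infinite slope with a slip plane parallel to the surface (no pore pressure): FS = [c' + γz cos²β tanφ'] / [γz sinβ cosβ].
γz = 20.6·2.0 = 41.20 kN/m²
Numerator = 6.0 + 41.20·cos²49.8°·tan33.9° = 6.0 + 41.20·0.4166·0.6720 = 17.534 kPa
Denominator = 41.20·sin49.8°·cos49.8° = 41.20·0.7638·0.6455 = 20.312 kPa
FS = 17.534 / 20.312 = 0.863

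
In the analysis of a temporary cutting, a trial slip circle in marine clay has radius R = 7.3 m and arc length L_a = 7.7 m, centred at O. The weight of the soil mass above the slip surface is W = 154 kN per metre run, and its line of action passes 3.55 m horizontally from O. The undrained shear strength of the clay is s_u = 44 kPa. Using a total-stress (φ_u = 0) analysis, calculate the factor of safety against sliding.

FS = 4.52

Taking moments about the centre O, the resisting moment is provided by the undrained shear strength acting along the arc:
M_R = s_u·L_a·R = 44·7.70·7.3 = 2473.2 kN·m/m
M_D = W·d = 154·3.55 = 546.7 kN·m/m
FS = M_R / M_D = 2473.2 / 546.7 = 4.524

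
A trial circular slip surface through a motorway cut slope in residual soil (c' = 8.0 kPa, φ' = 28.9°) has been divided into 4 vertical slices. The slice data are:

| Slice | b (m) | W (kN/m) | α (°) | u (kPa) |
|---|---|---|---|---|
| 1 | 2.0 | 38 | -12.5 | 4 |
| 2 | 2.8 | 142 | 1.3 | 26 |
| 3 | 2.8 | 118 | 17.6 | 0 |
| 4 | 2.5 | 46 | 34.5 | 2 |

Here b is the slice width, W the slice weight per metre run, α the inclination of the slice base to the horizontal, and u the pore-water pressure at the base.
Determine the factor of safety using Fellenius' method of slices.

FS = 3.88

Ordinary method of slices: FS = Σ[c'·Δl_i + (W_i cosα_i − u_i·Δl_i)·tanφ'] / Σ W_i sinα_i, with Δl_i = b_i / cosα_i.
Slice 1: Δl = 2.0/cos(-12.5°) = 2.049 m; N'_1 = 38·cos(-12.5°) − 4·2.049 = 28.9; c'Δl = 16.39; W sinα = -8.2
Slice 2: Δl = 2.8/cos1.3° = 2.801 m; N'_2 = 142·cos1.3° − 26·2.801 = 69.1; c'Δl = 22.41; W sinα = 3.2
Slice 3: Δl = 2.8/cos17.6° = 2.938 m; N'_3 = 118·cos17.6° − 0·2.938 = 112.5; c'Δl = 23.50; W sinα = 35.7
Slice 4: Δl = 2.5/cos34.5° = 3.034 m; N'_4 = 46·cos34.5° − 2·3.034 = 31.8; c'Δl = 24.27; W sinα = 26.1
Σc'Δl = 86.6 kN/m; ΣN' = 242.4 kN/m; ΣW sinα = 56.7 kN/m
Resisting = 86.6 + 242.4·tan28.9° = 86.6 + 133.8 = 220.4 kN/m
FS = 220.4 / 56.7 = 3.884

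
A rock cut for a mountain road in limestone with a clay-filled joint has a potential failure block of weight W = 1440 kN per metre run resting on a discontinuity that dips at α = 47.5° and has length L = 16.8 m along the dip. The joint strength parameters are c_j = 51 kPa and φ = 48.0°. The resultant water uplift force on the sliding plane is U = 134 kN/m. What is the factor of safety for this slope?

Resolving the block weight along and normal to the plane and applying the Mohr–Coulomb strength on the joint:
N' = W cosα − U = 1440·cos47.5° − 134 = 838.8 kN/m
Driving force T = W sinα = 1440·sin47.5° = 1061.7 kN/m
Resisting force R = c_j·L + N'·tanφ = 51·16.8 + 838.8·tan48.0° = 856.8 + 931.6 = 1788.4 kN/m
FS = R / T = 1788.4 / 1061.7 = 1.685

FS = 1.68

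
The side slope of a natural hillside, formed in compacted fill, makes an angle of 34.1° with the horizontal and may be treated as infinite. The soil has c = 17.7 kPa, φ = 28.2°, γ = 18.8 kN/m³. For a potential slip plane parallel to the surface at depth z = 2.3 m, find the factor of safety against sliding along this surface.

FS = 1.67

For an infinite slope with a slip plane parallel to the surface (no pore pressure): FS = [c + γz cos²β tanφ] / [γz sinβ cosβ].
γz = 18.8·2.3 = 43.24 kN/m²
Numerator = 17.7 + 43.24·cos²34.1°·tan28.2° = 17.7 + 43.24·0.6857·0.5362 = 33.598 kPa
Denominator = 43.24·sin34.1°·cos34.1° = 43.24·0.5606·0.8281 = 20.074 kPa
FS = 33.598 / 20.074 = 1.674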